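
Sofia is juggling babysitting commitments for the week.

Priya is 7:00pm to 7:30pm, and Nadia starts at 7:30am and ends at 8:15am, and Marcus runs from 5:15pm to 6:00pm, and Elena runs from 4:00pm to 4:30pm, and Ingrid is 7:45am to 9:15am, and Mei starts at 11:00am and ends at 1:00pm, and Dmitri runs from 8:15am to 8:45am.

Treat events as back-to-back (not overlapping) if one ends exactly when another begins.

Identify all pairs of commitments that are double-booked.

Dmitri & Ingrid, Ingrid & Nadia

Sorted by start: Nadia, Ingrid, Dmitri, Mei, Elena, Marcus, Priya.
Ingrid starts before Nadia ends → Nadia and Ingrid overlap.
Dmitri starts exactly when Nadia ends (back-to-back, no overlap) — done with Nadia.
Dmitri starts before Ingrid ends → Ingrid and Dmitri overlap.
Mei starts after Ingrid ends — done with Ingrid.
Mei starts after Dmitri ends — done with Dmitri.
Elena starts after Mei ends — done with Mei.
Marcus starts after Elena ends — done with Elena.
Priya starts after Marcus ends.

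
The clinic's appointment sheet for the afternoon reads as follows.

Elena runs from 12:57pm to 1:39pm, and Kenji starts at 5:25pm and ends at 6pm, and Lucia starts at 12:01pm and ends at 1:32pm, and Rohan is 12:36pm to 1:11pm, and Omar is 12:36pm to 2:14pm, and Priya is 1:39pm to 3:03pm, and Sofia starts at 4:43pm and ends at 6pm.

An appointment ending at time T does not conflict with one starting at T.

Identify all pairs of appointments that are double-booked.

Elena & Lucia, Elena & Omar, Elena & Rohan, Kenji & Sofia, Lucia & Omar, Lucia & Rohan, Omar & Priya, Omar & Rohan

Two intervals overlap when each starts before the other ends.
Sorted by start: Lucia, Omar, Rohan, Elena, Priya, Sofia, Kenji.
Omar starts before Lucia ends → Lucia and Omar overlap.
Rohan starts before Lucia ends → Lucia and Rohan overlap.
Elena starts before Lucia ends → Lucia and Elena overlap.
Priya starts after Lucia ends, so Lucia has no further overlaps.
Rohan starts before Omar ends → Omar and Rohan overlap.
Elena starts before Omar ends → Omar and Elena overlap.
Priya starts before Omar ends → Omar and Priya overlap.
Sofia starts after Omar ends, so Omar has no further overlaps.
Elena starts before Rohan ends → Rohan and Elena overlap.
Priya starts after Rohan ends, so Rohan has no further overlaps.
Priya starts exactly when Elena ends (back-to-back, no overlap), so Elena has no further overlaps.
Sofia starts after Priya ends, so Priya has no further overlaps.
Kenji starts before Sofia ends → Sofia and Kenji overlap.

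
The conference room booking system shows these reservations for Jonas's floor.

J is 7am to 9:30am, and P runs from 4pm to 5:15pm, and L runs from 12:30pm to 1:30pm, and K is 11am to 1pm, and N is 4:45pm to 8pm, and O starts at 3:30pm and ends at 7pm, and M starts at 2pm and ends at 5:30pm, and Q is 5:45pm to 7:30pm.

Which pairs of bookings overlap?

K & L, M & N, M & O, M & P, N & O, N & P, N & Q, O & P, O & Q

Sorted by start: J, K, L, M, O, P, N, Q.
K starts after J ends, so J has no further overlaps.
L starts before K ends → K and L overlap.
M starts after K ends, so K has no further overlaps.
M starts after L ends, so L has no further overlaps.
O starts before M ends → M and O overlap.
P starts before M ends → M and P overlap.
N starts before M ends → M and N overlap.
Q starts after M ends.
P starts before O ends → O and P overlap.
N starts before O ends → O and N overlap.
Q starts before O ends → O and Q overlap.
N starts before P ends → P and N overlap.
Q starts after P ends.
Q starts before N ends → N and Q overlap.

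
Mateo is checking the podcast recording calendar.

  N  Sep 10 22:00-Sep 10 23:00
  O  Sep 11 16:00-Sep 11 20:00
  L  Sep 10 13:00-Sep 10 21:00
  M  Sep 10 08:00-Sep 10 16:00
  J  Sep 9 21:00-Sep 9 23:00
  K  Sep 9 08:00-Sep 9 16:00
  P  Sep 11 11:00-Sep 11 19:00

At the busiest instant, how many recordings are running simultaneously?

Sweep the timeline, counting +1 at each start and −1 at each end (ends before starts at a tie):
Sep 9 08:00 start K → 1
Sep 9 16:00 end K → 0
Sep 9 21:00 start J → 1
Sep 9 23:00 end J → 0
Sep 10 08:00 start M → 1
Sep 10 13:00 start L → 2
Sep 10 16:00 end M → 1
Sep 10 21:00 end L → 0
Sep 10 22:00 start N → 1
Sep 10 23:00 end N → 0
Sep 11 11:00 start P → 1
Sep 11 16:00 start O → 2
Sep 11 19:00 end P → 1
Sep 11 20:00 end O → 0
Peak is 2, at Sep 10 13:00 (L, M).

2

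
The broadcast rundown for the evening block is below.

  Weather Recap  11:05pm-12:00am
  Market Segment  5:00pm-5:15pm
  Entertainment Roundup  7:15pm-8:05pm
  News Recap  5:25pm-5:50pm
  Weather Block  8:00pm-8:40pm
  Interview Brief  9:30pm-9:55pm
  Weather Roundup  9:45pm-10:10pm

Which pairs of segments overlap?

Sorted by start: Market Segment, News Recap, Entertainment Roundup, Weather Block, Interview Brief, Weather Roundup, Weather Recap.
News Recap starts after Market Segment ends, so nothing later overlaps Market Segment either.
Entertainment Roundup starts after News Recap ends, so nothing later overlaps News Recap either.
Weather Block starts before Entertainment Roundup ends → Entertainment Roundup and Weather Block overlap.
Interview Brief starts after Entertainment Roundup ends, so nothing later overlaps Entertainment Roundup either.
Interview Brief starts after Weather Block ends, so nothing later overlaps Weather Block either.
Weather Roundup starts before Interview Brief ends → Interview Brief and Weather Roundup overlap.
Weather Recap starts after Interview Brief ends.
Weather Recap starts after Weather Roundup ends.

Entertainment Roundup & Weather Block, Interview Brief & Weather Roundup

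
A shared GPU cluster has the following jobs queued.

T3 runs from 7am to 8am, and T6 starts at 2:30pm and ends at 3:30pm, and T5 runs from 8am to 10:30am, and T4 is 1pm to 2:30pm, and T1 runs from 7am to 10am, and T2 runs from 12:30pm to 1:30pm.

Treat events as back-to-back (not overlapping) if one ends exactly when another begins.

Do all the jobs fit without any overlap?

Two intervals overlap when each starts before the other ends.
Sorted by start: T1, T3, T5, T2, T4, T6.
T3 starts before T1 ends → T1 and T3 overlap.
That's a conflict, so the schedule is not conflict-free.

No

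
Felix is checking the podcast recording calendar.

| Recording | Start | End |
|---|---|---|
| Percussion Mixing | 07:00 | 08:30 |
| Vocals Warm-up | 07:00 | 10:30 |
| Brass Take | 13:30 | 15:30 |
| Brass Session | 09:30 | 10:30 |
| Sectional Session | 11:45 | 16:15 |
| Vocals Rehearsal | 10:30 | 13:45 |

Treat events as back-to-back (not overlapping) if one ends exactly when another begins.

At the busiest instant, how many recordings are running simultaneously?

3

Walk through starts and ends in time order (an end at T is processed before a start at T):
07:00 start Percussion Mixing → 1
07:00 start Vocals Warm-up → 2
08:30 end Percussion Mixing → 1
09:30 start Brass Session → 2
10:30 end Brass Session → 1
10:30 end Vocals Warm-up → 0
10:30 start Vocals Rehearsal → 1
11:45 start Sectional Session → 2
13:30 start Brass Take → 3
13:45 end Vocals Rehearsal → 2
15:30 end Brass Take → 1
16:15 end Sectional Session → 0
Peak is 3, at 13:30 (Brass Take, Sectional Session, Vocals Rehearsal).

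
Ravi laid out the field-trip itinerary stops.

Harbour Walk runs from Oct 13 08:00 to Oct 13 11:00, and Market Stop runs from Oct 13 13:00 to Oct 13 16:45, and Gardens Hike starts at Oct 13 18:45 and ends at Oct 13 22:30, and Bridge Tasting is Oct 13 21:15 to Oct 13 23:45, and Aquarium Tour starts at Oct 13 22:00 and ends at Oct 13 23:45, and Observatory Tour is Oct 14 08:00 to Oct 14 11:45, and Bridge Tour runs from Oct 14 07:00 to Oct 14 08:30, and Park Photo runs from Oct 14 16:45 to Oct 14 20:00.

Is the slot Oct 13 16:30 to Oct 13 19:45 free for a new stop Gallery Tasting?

No — it overlaps Gardens Hike, Market Stop

Harbour Walk: ends Oct 13 11:00 at or before Gallery Tasting starts Oct 13 16:30 → clear.
Market Stop: starts Oct 13 13:00 before Gallery Tasting ends Oct 13 19:45, and ends Oct 13 16:45 after Gallery Tasting starts Oct 13 16:30 → overlap.
Gardens Hike: starts Oct 13 18:45 before Gallery Tasting ends Oct 13 19:45, and ends Oct 13 22:30 after Gallery Tasting starts Oct 13 16:30 → overlap.
Bridge Tasting: starts Oct 13 21:15 at or after Gallery Tasting ends Oct 13 19:45 → clear.
Aquarium Tour: starts Oct 13 22:00 at or after Gallery Tasting ends Oct 13 19:45 → clear.
Bridge Tour: starts Oct 14 07:00 at or after Gallery Tasting ends Oct 13 19:45 → clear.
Observatory Tour: starts Oct 14 08:00 at or after Gallery Tasting ends Oct 13 19:45 → clear.
Park Photo: starts Oct 14 16:45 at or after Gallery Tasting ends Oct 13 19:45 → clear.
Gallery Tasting overlaps Market Stop, Gardens Hike.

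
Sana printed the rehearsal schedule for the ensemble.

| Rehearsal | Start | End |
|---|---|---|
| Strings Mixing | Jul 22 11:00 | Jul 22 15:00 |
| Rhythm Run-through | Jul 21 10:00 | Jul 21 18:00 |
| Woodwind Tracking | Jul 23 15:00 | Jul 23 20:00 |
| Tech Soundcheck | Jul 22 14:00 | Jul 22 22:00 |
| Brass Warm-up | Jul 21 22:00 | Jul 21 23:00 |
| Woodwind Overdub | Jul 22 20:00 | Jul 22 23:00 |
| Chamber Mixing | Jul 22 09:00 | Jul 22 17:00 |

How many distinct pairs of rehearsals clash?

Check each pair: they overlap iff neither finishes before the other starts.
Sorted by start: Rhythm Run-through, Brass Warm-up, Chamber Mixing, Strings Mixing, Tech Soundcheck, Woodwind Overdub, Woodwind Tracking.
Brass Warm-up starts after Rhythm Run-through ends, so Rhythm Run-through has no further overlaps.
Chamber Mixing starts after Brass Warm-up ends, so Brass Warm-up has no further overlaps.
Strings Mixing starts before Chamber Mixing ends → Chamber Mixing and Strings Mixing overlap.
Tech Soundcheck starts before Chamber Mixing ends → Chamber Mixing and Tech Soundcheck overlap.
Woodwind Overdub starts after Chamber Mixing ends, so Chamber Mixing has no further overlaps.
Tech Soundcheck starts before Strings Mixing ends → Strings Mixing and Tech Soundcheck overlap.
Woodwind Overdub starts after Strings Mixing ends, so Strings Mixing has no further overlaps.
Woodwind Overdub starts before Tech Soundcheck ends → Tech Soundcheck and Woodwind Overdub overlap.
Woodwind Tracking starts after Tech Soundcheck ends.
Woodwind Tracking starts after Woodwind Overdub ends.
Overlapping pairs: Chamber Mixing & Strings Mixing, Chamber Mixing & Tech Soundcheck, Strings Mixing & Tech Soundcheck, Tech Soundcheck & Woodwind Overdub — 4 in total.

4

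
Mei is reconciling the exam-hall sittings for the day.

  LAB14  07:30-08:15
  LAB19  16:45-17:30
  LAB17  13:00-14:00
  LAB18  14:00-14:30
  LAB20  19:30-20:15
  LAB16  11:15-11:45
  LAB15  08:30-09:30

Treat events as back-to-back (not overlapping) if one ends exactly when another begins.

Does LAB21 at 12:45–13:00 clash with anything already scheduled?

No — it doesn't clash with anything

LAB14: ends 08:15 at or before LAB21 starts 12:45 → clear.
LAB15: ends 09:30 at or before LAB21 starts 12:45 → clear.
LAB16: ends 11:45 at or before LAB21 starts 12:45 → clear.
LAB17: starts 13:00 at or after LAB21 ends 13:00 → clear.
LAB18: starts 14:00 at or after LAB21 ends 13:00 → clear.
LAB19: starts 16:45 at or after LAB21 ends 13:00 → clear.
LAB20: starts 19:30 at or after LAB21 ends 13:00 → clear.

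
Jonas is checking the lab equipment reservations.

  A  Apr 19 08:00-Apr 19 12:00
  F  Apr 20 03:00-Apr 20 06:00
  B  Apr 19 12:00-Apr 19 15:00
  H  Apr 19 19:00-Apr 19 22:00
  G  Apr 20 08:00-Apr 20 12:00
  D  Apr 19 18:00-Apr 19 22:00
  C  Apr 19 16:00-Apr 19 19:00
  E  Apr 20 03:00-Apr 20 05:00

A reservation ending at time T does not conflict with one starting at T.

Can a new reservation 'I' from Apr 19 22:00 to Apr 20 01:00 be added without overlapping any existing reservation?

Yes — the slot is free

A: ends Apr 19 12:00 at or before I starts Apr 19 22:00 → clear.
B: ends Apr 19 15:00 at or before I starts Apr 19 22:00 → clear.
C: ends Apr 19 19:00 at or before I starts Apr 19 22:00 → clear.
D: ends Apr 19 22:00 at or before I starts Apr 19 22:00 → clear.
H: ends Apr 19 22:00 at or before I starts Apr 19 22:00 → clear.
E: starts Apr 20 03:00 at or after I ends Apr 20 01:00 → clear.
F: starts Apr 20 03:00 at or after I ends Apr 20 01:00 → clear.
G: starts Apr 20 08:00 at or after I ends Apr 20 01:00 → clear.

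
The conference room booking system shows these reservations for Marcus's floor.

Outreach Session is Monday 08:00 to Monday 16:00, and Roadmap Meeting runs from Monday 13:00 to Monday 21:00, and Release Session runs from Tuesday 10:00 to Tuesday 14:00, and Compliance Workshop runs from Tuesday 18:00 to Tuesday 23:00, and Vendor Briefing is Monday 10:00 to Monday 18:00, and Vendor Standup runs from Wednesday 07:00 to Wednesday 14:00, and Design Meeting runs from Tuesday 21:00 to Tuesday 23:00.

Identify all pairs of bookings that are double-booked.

Two intervals overlap when each starts before the other ends.
Sorted by start: Outreach Session, Vendor Briefing, Roadmap Meeting, Release Session, Compliance Workshop, Design Meeting, Vendor Standup.
Vendor Briefing starts before Outreach Session ends → Outreach Session and Vendor Briefing overlap.
Roadmap Meeting starts before Outreach Session ends → Outreach Session and Roadmap Meeting overlap.
Release Session starts after Outreach Session ends, so nothing later overlaps Outreach Session either.
Roadmap Meeting starts before Vendor Briefing ends → Vendor Briefing and Roadmap Meeting overlap.
Release Session starts after Vendor Briefing ends, so nothing later overlaps Vendor Briefing either.
Release Session starts after Roadmap Meeting ends, so nothing later overlaps Roadmap Meeting either.
Compliance Workshop starts after Release Session ends, so nothing later overlaps Release Session either.
Design Meeting starts before Compliance Workshop ends → Compliance Workshop and Design Meeting overlap.
Vendor Standup starts after Compliance Workshop ends.
Vendor Standup starts after Design Meeting ends.

Compliance Workshop & Design Meeting, Outreach Session & Roadmap Meeting, Outreach Session & Vendor Briefing, Roadmap Meeting & Vendor Briefing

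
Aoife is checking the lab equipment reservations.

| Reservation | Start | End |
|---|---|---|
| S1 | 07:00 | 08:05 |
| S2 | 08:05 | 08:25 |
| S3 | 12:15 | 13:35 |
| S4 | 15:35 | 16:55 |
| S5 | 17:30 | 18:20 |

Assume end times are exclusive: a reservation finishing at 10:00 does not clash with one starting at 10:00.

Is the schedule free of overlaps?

Yes

Two intervals overlap when each starts before the other ends.
Sorted by start: S1, S2, S3, S4, S5.
S2 starts exactly when S1 ends (back-to-back, no overlap) — done with S1.
S3 starts after S2 ends — done with S2.
S4 starts after S3 ends — done with S3.
S5 starts after S4 ends.
Every pair is clear; the schedule has no overlaps.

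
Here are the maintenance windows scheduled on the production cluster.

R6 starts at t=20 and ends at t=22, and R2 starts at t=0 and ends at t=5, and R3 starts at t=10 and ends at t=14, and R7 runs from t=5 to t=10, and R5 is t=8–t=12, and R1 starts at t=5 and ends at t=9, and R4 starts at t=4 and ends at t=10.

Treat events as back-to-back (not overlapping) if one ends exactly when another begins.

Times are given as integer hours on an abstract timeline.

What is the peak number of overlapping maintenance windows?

4

Sort all start/end points and keep a running count:
t=0 start R2 → 1
t=4 start R4 → 2
t=5 end R2 → 1
t=5 start R1 → 2
t=5 start R7 → 3
t=8 start R5 → 4
t=9 end R1 → 3
t=10 end R4 → 2
t=10 end R7 → 1
t=10 start R3 → 2
t=12 end R5 → 1
t=14 end R3 → 0
t=20 start R6 → 1
t=22 end R6 → 0
Peak is 4, at t=8 (R1, R4, R5, R7).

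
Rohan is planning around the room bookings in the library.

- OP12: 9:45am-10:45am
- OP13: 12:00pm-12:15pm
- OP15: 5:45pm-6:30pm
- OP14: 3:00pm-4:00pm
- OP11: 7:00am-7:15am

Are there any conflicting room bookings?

Sorted by start: OP11, OP12, OP13, OP14, OP15.
OP12 starts after OP11 ends, so OP11 has no further overlaps.
OP13 starts after OP12 ends, so OP12 has no further overlaps.
OP14 starts after OP13 ends, so OP13 has no further overlaps.
OP15 starts after OP14 ends.
Every pair is clear; the schedule has no overlaps.

No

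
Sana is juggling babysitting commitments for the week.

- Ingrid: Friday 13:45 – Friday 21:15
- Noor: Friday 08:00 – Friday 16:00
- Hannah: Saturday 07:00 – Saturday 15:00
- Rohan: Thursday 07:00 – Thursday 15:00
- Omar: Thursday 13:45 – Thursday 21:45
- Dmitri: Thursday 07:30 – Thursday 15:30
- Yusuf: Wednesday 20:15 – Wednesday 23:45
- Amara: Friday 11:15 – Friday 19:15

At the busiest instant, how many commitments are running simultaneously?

Sweep the timeline, counting +1 at each start and −1 at each end (ends before starts at a tie):
Wednesday 20:15 start Yusuf → 1
Wednesday 23:45 end Yusuf → 0
Thursday 07:00 start Rohan → 1
Thursday 07:30 start Dmitri → 2
Thursday 13:45 start Omar → 3
Thursday 15:00 end Rohan → 2
Thursday 15:30 end Dmitri → 1
Thursday 21:45 end Omar → 0
Friday 08:00 start Noor → 1
Friday 11:15 start Amara → 2
Friday 13:45 start Ingrid → 3
Friday 16:00 end Noor → 2
Friday 19:15 end Amara → 1
Friday 21:15 end Ingrid → 0
Saturday 07:00 start Hannah → 1
Saturday 15:00 end Hannah → 0
Peak is 3, at Thursday 13:45 (Dmitri, Omar, Rohan).

3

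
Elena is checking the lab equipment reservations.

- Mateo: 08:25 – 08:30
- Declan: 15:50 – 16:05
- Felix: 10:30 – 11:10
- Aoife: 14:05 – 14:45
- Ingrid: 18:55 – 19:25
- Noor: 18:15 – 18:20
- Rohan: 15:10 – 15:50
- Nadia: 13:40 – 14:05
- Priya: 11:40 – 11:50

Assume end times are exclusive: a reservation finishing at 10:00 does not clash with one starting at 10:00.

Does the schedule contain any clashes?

No

Check each pair: they overlap iff neither finishes before the other starts.
Sorted by start: Mateo, Felix, Priya, Nadia, Aoife, Rohan, Declan, Noor, Ingrid.
Felix starts after Mateo ends, so nothing later overlaps Mateo either.
Priya starts after Felix ends, so nothing later overlaps Felix either.
Nadia starts after Priya ends, so nothing later overlaps Priya either.
Aoife starts exactly when Nadia ends (back-to-back, no overlap), so nothing later overlaps Nadia either.
Rohan starts after Aoife ends, so nothing later overlaps Aoife either.
Declan starts exactly when Rohan ends (back-to-back, no overlap), so nothing later overlaps Rohan either.
Noor starts after Declan ends, so nothing later overlaps Declan either.
Ingrid starts after Noor ends.
Every pair is clear; the schedule has no overlaps.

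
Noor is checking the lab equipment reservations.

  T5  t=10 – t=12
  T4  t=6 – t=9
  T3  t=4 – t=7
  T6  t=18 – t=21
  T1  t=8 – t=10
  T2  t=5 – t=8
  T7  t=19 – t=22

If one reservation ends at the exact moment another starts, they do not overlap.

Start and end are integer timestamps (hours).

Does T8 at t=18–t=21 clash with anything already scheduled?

T3: ends t=7 at or before T8 starts t=18 → clear.
T2: ends t=8 at or before T8 starts t=18 → clear.
T4: ends t=9 at or before T8 starts t=18 → clear.
T1: ends t=10 at or before T8 starts t=18 → clear.
T5: ends t=12 at or before T8 starts t=18 → clear.
T6: starts t=18 before T8 ends t=21, and ends t=21 after T8 starts t=18 → overlap.
T7: starts t=19 before T8 ends t=21, and ends t=22 after T8 starts t=18 → overlap.
T8 overlaps T6, T7.

Yes — it overlaps T6, T7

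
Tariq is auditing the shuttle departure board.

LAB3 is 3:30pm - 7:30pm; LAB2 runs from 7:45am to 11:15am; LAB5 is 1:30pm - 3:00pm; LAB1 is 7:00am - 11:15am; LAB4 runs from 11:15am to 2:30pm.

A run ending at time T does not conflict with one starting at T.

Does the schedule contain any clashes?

Sorted by start: LAB1, LAB2, LAB4, LAB5, LAB3.
LAB2 starts before LAB1 ends → LAB1 and LAB2 overlap.
That's a conflict, so the schedule is not conflict-free.

Yes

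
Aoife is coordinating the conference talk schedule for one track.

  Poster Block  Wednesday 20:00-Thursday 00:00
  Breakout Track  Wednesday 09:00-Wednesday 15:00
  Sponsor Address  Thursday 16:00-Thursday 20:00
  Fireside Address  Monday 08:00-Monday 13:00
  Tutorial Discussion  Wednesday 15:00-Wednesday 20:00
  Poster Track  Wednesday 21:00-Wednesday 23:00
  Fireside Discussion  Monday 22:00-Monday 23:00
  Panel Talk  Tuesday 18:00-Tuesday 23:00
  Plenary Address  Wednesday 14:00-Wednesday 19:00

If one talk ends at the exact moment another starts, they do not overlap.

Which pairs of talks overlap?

Breakout Track & Plenary Address, Plenary Address & Tutorial Discussion, Poster Block & Poster Track

Sorted by start: Fireside Address, Fireside Discussion, Panel Talk, Breakout Track, Plenary Address, Tutorial Discussion, Poster Block, Poster Track, Sponsor Address.
Fireside Discussion starts after Fireside Address ends; Fireside Address is clear from here.
Panel Talk starts after Fireside Discussion ends; Fireside Discussion is clear from here.
Breakout Track starts after Panel Talk ends; Panel Talk is clear from here.
Plenary Address starts before Breakout Track ends → Breakout Track and Plenary Address overlap.
Tutorial Discussion starts exactly when Breakout Track ends (back-to-back, no overlap); Breakout Track is clear from here.
Tutorial Discussion starts before Plenary Address ends → Plenary Address and Tutorial Discussion overlap.
Poster Block starts after Plenary Address ends; Plenary Address is clear from here.
Poster Block starts exactly when Tutorial Discussion ends (back-to-back, no overlap); Tutorial Discussion is clear from here.
Poster Track starts before Poster Block ends → Poster Block and Poster Track overlap.
Sponsor Address starts after Poster Block ends.
Sponsor Address starts after Poster Track ends.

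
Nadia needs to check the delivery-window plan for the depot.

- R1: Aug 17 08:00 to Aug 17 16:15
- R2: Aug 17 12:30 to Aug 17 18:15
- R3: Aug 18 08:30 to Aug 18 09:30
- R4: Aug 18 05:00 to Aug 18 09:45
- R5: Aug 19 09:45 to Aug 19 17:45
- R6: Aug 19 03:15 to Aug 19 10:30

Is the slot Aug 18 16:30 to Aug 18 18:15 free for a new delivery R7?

Yes — the slot is free

R1: ends Aug 17 16:15 at or before R7 starts Aug 18 16:30 → clear.
R2: ends Aug 17 18:15 at or before R7 starts Aug 18 16:30 → clear.
R4: ends Aug 18 09:45 at or before R7 starts Aug 18 16:30 → clear.
R3: ends Aug 18 09:30 at or before R7 starts Aug 18 16:30 → clear.
R6: starts Aug 19 03:15 at or after R7 ends Aug 18 18:15 → clear.
R5: starts Aug 19 09:45 at or after R7 ends Aug 18 18:15 → clear.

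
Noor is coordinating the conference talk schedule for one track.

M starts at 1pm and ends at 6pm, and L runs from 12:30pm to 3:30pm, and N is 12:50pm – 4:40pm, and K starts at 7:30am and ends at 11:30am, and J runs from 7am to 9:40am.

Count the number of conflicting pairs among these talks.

4

Sorted by start: J, K, L, N, M.
K starts before J ends → J and K overlap.
L starts after J ends; J is clear from here.
L starts after K ends; K is clear from here.
N starts before L ends → L and N overlap.
M starts before L ends → L and M overlap.
M starts before N ends → N and M overlap.
Overlapping pairs: J & K, L & M, L & N, M & N — 4 in total.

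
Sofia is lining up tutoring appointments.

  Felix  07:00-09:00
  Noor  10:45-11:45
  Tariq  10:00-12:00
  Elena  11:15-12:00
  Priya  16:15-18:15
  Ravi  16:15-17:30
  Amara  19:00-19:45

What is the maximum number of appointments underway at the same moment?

Sort all start/end points and keep a running count:
07:00 start Felix → 1
09:00 end Felix → 0
10:00 start Tariq → 1
10:45 start Noor → 2
11:15 start Elena → 3
11:45 end Noor → 2
12:00 end Elena → 1
12:00 end Tariq → 0
16:15 start Priya → 1
16:15 start Ravi → 2
17:30 end Ravi → 1
18:15 end Priya → 0
19:00 start Amara → 1
19:45 end Amara → 0
Peak is 3, at 11:15 (Elena, Noor, Tariq).

3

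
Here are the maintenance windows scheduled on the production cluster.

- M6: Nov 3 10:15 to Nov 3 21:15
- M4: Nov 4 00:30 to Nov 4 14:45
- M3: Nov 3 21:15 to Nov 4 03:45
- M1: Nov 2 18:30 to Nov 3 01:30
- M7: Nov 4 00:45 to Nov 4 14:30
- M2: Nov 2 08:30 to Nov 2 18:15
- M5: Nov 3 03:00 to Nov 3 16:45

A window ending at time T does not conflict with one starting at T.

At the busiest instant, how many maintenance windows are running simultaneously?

3

Sort all start/end points and keep a running count:
Nov 2 08:30 start M2 → 1
Nov 2 18:15 end M2 → 0
Nov 2 18:30 start M1 → 1
Nov 3 01:30 end M1 → 0
Nov 3 03:00 start M5 → 1
Nov 3 10:15 start M6 → 2
Nov 3 16:45 end M5 → 1
Nov 3 21:15 end M6 → 0
Nov 3 21:15 start M3 → 1
Nov 4 00:30 start M4 → 2
Nov 4 00:45 start M7 → 3
Nov 4 03:45 end M3 → 2
Nov 4 14:30 end M7 → 1
Nov 4 14:45 end M4 → 0
Peak is 3, at Nov 4 00:45 (M3, M4, M7).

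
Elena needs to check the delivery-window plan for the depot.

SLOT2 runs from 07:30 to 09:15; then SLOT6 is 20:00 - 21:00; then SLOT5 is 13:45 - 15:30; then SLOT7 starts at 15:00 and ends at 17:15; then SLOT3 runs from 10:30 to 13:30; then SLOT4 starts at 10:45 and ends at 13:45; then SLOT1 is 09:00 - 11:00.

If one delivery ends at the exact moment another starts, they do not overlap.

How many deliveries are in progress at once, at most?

3

Sort all start/end points and keep a running count:
07:30 start SLOT2 → 1
09:00 start SLOT1 → 2
09:15 end SLOT2 → 1
10:30 start SLOT3 → 2
10:45 start SLOT4 → 3
11:00 end SLOT1 → 2
13:30 end SLOT3 → 1
13:45 end SLOT4 → 0
13:45 start SLOT5 → 1
15:00 start SLOT7 → 2
15:30 end SLOT5 → 1
17:15 end SLOT7 → 0
20:00 start SLOT6 → 1
21:00 end SLOT6 → 0
Peak is 3, at 10:45 (SLOT1, SLOT3, SLOT4).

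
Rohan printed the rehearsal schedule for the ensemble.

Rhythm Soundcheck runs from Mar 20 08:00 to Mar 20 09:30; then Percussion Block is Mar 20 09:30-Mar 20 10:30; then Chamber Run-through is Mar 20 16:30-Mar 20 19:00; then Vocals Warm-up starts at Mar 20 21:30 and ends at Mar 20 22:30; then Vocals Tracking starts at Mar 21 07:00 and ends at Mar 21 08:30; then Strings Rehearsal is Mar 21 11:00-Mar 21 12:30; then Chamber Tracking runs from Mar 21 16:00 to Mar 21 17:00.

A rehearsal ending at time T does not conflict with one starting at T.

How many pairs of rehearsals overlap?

Sorted by start: Rhythm Soundcheck, Percussion Block, Chamber Run-through, Vocals Warm-up, Vocals Tracking, Strings Rehearsal, Chamber Tracking.
Percussion Block starts exactly when Rhythm Soundcheck ends (back-to-back, no overlap) — done with Rhythm Soundcheck.
Chamber Run-through starts after Percussion Block ends — done with Percussion Block.
Vocals Warm-up starts after Chamber Run-through ends — done with Chamber Run-through.
Vocals Tracking starts after Vocals Warm-up ends — done with Vocals Warm-up.
Strings Rehearsal starts after Vocals Tracking ends — done with Vocals Tracking.
Chamber Tracking starts after Strings Rehearsal ends.
No pair overlaps.

0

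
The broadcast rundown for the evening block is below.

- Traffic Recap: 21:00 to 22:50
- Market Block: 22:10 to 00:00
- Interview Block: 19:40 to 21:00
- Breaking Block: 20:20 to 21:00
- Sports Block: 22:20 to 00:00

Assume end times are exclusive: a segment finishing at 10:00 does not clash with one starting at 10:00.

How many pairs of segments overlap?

4

Sorted by start: Interview Block, Breaking Block, Traffic Recap, Market Block, Sports Block.
Breaking Block starts before Interview Block ends → Interview Block and Breaking Block overlap.
Traffic Recap starts exactly when Interview Block ends (back-to-back, no overlap), so Interview Block has no further overlaps.
Traffic Recap starts exactly when Breaking Block ends (back-to-back, no overlap), so Breaking Block has no further overlaps.
Market Block starts before Traffic Recap ends → Traffic Recap and Market Block overlap.
Sports Block starts before Traffic Recap ends → Traffic Recap and Sports Block overlap.
Sports Block starts before Market Block ends → Market Block and Sports Block overlap.
Overlapping pairs: Breaking Block & Interview Block, Market Block & Sports Block, Market Block & Traffic Recap, Sports Block & Traffic Recap — 4 in total.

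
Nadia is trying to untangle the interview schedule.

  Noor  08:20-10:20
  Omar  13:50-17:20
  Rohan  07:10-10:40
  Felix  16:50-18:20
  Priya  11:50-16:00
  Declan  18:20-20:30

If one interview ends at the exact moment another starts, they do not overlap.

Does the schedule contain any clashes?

Yes

Sorted by start: Rohan, Noor, Priya, Omar, Felix, Declan.
Noor starts before Rohan ends → Rohan and Noor overlap.
That's a conflict, so the schedule is not conflict-free.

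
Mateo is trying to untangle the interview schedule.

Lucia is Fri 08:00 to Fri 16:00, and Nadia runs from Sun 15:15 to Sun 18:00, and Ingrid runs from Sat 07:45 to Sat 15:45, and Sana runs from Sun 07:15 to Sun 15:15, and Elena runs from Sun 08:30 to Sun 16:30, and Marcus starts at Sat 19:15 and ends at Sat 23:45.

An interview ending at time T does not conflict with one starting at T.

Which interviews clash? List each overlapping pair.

Elena & Nadia, Elena & Sana

Sorted by start: Lucia, Ingrid, Marcus, Sana, Elena, Nadia.
Ingrid starts after Lucia ends; Lucia is clear from here.
Marcus starts after Ingrid ends; Ingrid is clear from here.
Sana starts after Marcus ends; Marcus is clear from here.
Elena starts before Sana ends → Sana and Elena overlap.
Nadia starts exactly when Sana ends (back-to-back, no overlap).
Nadia starts before Elena ends → Elena and Nadia overlap.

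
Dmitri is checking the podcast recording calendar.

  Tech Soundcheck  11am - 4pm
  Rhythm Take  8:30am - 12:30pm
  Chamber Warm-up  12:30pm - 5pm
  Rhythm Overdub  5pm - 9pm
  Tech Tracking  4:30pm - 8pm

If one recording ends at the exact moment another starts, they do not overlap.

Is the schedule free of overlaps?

No

Sorted by start: Rhythm Take, Tech Soundcheck, Chamber Warm-up, Tech Tracking, Rhythm Overdub.
Tech Soundcheck starts before Rhythm Take ends → Rhythm Take and Tech Soundcheck overlap.
That's a conflict, so the schedule is not conflict-free.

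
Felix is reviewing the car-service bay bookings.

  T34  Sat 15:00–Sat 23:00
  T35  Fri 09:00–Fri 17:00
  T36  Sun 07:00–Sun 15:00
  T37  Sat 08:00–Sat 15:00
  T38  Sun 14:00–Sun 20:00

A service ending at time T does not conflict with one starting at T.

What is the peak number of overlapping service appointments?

2

Sweep the timeline, counting +1 at each start and −1 at each end (ends before starts at a tie):
Fri 09:00 start T35 → 1
Fri 17:00 end T35 → 0
Sat 08:00 start T37 → 1
Sat 15:00 end T37 → 0
Sat 15:00 start T34 → 1
Sat 23:00 end T34 → 0
Sun 07:00 start T36 → 1
Sun 14:00 start T38 → 2
Sun 15:00 end T36 → 1
Sun 20:00 end T38 → 0
Peak is 2, at Sun 14:00 (T36, T38).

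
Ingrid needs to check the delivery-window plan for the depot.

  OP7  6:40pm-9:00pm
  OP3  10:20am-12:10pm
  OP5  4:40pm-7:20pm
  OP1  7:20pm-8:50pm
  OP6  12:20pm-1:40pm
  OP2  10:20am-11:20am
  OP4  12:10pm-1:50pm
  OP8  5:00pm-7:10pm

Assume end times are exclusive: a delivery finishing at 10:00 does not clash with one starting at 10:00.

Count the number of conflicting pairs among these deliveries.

6

Sorted by start: OP2, OP3, OP4, OP6, OP5, OP8, OP7, OP1.
OP3 starts before OP2 ends → OP2 and OP3 overlap.
OP4 starts after OP2 ends; OP2 is clear from here.
OP4 starts exactly when OP3 ends (back-to-back, no overlap); OP3 is clear from here.
OP6 starts before OP4 ends → OP4 and OP6 overlap.
OP5 starts after OP4 ends; OP4 is clear from here.
OP5 starts after OP6 ends; OP6 is clear from here.
OP8 starts before OP5 ends → OP5 and OP8 overlap.
OP7 starts before OP5 ends → OP5 and OP7 overlap.
OP1 starts exactly when OP5 ends (back-to-back, no overlap).
OP7 starts before OP8 ends → OP8 and OP7 overlap.
OP1 starts after OP8 ends.
OP1 starts before OP7 ends → OP7 and OP1 overlap.
Overlapping pairs: OP1 & OP7, OP2 & OP3, OP4 & OP6, OP5 & OP7, OP5 & OP8, OP7 & OP8 — 6 in total.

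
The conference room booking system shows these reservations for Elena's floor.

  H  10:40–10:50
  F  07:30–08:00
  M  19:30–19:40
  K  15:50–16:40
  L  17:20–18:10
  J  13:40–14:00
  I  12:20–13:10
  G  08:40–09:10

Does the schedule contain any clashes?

Check each pair: they overlap iff neither finishes before the other starts.
Sorted by start: F, G, H, I, J, K, L, M.
G starts after F ends — done with F.
H starts after G ends — done with G.
I starts after H ends — done with H.
J starts after I ends — done with I.
K starts after J ends — done with J.
L starts after K ends — done with K.
M starts after L ends.
Every pair is clear; the schedule has no overlaps.

No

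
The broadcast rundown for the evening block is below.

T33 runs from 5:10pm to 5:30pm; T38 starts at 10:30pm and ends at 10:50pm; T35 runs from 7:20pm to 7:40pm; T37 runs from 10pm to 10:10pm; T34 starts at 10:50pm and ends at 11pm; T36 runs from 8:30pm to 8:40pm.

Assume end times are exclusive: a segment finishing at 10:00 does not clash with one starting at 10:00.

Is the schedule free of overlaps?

Check each pair: they overlap iff neither finishes before the other starts.
Sorted by start: T33, T35, T36, T37, T38, T34.
T35 starts after T33 ends; T33 is clear from here.
T36 starts after T35 ends; T35 is clear from here.
T37 starts after T36 ends; T36 is clear from here.
T38 starts after T37 ends; T37 is clear from here.
T34 starts exactly when T38 ends (back-to-back, no overlap).
Every pair is clear; the schedule has no overlaps.

Yes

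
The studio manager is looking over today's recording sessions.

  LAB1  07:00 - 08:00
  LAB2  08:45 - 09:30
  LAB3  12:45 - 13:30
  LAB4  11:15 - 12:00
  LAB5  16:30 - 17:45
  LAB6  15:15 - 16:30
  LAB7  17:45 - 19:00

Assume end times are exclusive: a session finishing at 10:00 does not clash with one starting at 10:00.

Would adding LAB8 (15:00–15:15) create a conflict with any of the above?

LAB1: ends 08:00 at or before LAB8 starts 15:00 → clear.
LAB2: ends 09:30 at or before LAB8 starts 15:00 → clear.
LAB4: ends 12:00 at or before LAB8 starts 15:00 → clear.
LAB3: ends 13:30 at or before LAB8 starts 15:00 → clear.
LAB6: starts 15:15 at or after LAB8 ends 15:15 → clear.
LAB5: starts 16:30 at or after LAB8 ends 15:15 → clear.
LAB7: starts 17:45 at or after LAB8 ends 15:15 → clear.

No — it doesn't clash with anything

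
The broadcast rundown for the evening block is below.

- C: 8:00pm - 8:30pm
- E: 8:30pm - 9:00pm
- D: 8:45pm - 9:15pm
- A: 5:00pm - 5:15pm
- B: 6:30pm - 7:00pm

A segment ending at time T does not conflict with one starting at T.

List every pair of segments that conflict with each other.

D & E

Sorted by start: A, B, C, E, D.
B starts after A ends — done with A.
C starts after B ends — done with B.
E starts exactly when C ends (back-to-back, no overlap) — done with C.
D starts before E ends → E and D overlap.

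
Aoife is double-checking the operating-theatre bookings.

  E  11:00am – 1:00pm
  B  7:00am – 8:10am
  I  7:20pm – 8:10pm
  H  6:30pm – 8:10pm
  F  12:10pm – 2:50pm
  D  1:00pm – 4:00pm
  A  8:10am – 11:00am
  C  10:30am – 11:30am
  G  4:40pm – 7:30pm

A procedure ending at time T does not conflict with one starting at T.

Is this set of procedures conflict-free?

No

Two intervals overlap when each starts before the other ends.
Sorted by start: B, A, C, E, F, D, G, H, I.
A starts exactly when B ends (back-to-back, no overlap), so B has no further overlaps.
C starts before A ends → A and C overlap.
That's a conflict, so the schedule is not conflict-free.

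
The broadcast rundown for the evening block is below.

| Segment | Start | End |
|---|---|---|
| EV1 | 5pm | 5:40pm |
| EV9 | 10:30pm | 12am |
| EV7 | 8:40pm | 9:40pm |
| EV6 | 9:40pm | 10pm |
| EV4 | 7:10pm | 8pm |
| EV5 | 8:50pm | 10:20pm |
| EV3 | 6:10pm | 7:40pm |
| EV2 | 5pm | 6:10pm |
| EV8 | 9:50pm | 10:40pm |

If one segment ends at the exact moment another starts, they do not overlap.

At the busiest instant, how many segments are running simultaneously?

Sweep the timeline, counting +1 at each start and −1 at each end (ends before starts at a tie):
5pm start EV1 → 1
5pm start EV2 → 2
5:40pm end EV1 → 1
6:10pm end EV2 → 0
6:10pm start EV3 → 1
7:10pm start EV4 → 2
7:40pm end EV3 → 1
8pm end EV4 → 0
8:40pm start EV7 → 1
8:50pm start EV5 → 2
9:40pm end EV7 → 1
9:40pm start EV6 → 2
9:50pm start EV8 → 3
10pm end EV6 → 2
10:20pm end EV5 → 1
10:30pm start EV9 → 2
10:40pm end EV8 → 1
12am end EV9 → 0
Peak is 3, at 9:50pm (EV5, EV6, EV8).

3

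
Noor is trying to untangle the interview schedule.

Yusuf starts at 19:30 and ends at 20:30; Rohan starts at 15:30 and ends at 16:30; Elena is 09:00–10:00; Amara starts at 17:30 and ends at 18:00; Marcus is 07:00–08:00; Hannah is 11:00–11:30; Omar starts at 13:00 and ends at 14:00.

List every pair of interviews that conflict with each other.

Check each pair: they overlap iff neither finishes before the other starts.
Sorted by start: Marcus, Elena, Hannah, Omar, Rohan, Amara, Yusuf.
Elena starts after Marcus ends — done with Marcus.
Hannah starts after Elena ends — done with Elena.
Omar starts after Hannah ends — done with Hannah.
Rohan starts after Omar ends — done with Omar.
Amara starts after Rohan ends — done with Rohan.
Yusuf starts after Amara ends.

none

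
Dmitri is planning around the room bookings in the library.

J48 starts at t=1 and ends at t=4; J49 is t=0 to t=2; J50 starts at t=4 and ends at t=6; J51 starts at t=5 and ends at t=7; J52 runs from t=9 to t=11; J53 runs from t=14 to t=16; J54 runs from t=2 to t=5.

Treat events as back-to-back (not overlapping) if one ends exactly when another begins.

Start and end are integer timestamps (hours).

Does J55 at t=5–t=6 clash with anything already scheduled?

J49: ends t=2 at or before J55 starts t=5 → clear.
J48: ends t=4 at or before J55 starts t=5 → clear.
J54: ends t=5 at or before J55 starts t=5 → clear.
J50: starts t=4 before J55 ends t=6, and ends t=6 after J55 starts t=5 → overlap.
J51: starts t=5 before J55 ends t=6, and ends t=7 after J55 starts t=5 → overlap.
J52: starts t=9 at or after J55 ends t=6 → clear.
J53: starts t=14 at or after J55 ends t=6 → clear.
J55 overlaps J50, J51.

Yes — it overlaps J50, J51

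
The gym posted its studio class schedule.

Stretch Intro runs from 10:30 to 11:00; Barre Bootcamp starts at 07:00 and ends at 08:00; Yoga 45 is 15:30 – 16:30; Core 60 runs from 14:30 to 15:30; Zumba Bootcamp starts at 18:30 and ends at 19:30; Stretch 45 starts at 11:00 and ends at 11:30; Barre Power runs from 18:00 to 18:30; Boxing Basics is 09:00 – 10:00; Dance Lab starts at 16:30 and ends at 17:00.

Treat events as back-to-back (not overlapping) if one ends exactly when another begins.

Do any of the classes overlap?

Sorted by start: Barre Bootcamp, Boxing Basics, Stretch Intro, Stretch 45, Core 60, Yoga 45, Dance Lab, Barre Power, Zumba Bootcamp.
Boxing Basics starts after Barre Bootcamp ends, so Barre Bootcamp has no further overlaps.
Stretch Intro starts after Boxing Basics ends, so Boxing Basics has no further overlaps.
Stretch 45 starts exactly when Stretch Intro ends (back-to-back, no overlap), so Stretch Intro has no further overlaps.
Core 60 starts after Stretch 45 ends, so Stretch 45 has no further overlaps.
Yoga 45 starts exactly when Core 60 ends (back-to-back, no overlap), so Core 60 has no further overlaps.
Dance Lab starts exactly when Yoga 45 ends (back-to-back, no overlap), so Yoga 45 has no further overlaps.
Barre Power starts after Dance Lab ends, so Dance Lab has no further overlaps.
Zumba Bootcamp starts exactly when Barre Power ends (back-to-back, no overlap).
Every pair is clear; the schedule has no overlaps.

No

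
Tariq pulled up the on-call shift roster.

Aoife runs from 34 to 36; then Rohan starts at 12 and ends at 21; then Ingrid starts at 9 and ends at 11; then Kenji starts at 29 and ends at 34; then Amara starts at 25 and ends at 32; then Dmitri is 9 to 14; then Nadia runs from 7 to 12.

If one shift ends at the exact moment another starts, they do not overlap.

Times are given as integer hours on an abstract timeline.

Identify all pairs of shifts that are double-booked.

Amara & Kenji, Dmitri & Ingrid, Dmitri & Nadia, Dmitri & Rohan, Ingrid & Nadia

Sorted by start: Nadia, Dmitri, Ingrid, Rohan, Amara, Kenji, Aoife.
Dmitri starts before Nadia ends → Nadia and Dmitri overlap.
Ingrid starts before Nadia ends → Nadia and Ingrid overlap.
Rohan starts exactly when Nadia ends (back-to-back, no overlap), so nothing later overlaps Nadia either.
Ingrid starts before Dmitri ends → Dmitri and Ingrid overlap.
Rohan starts before Dmitri ends → Dmitri and Rohan overlap.
Amara starts after Dmitri ends, so nothing later overlaps Dmitri either.
Rohan starts after Ingrid ends, so nothing later overlaps Ingrid either.
Amara starts after Rohan ends, so nothing later overlaps Rohan either.
Kenji starts before Amara ends → Amara and Kenji overlap.
Aoife starts after Amara ends.
Aoife starts exactly when Kenji ends (back-to-back, no overlap).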